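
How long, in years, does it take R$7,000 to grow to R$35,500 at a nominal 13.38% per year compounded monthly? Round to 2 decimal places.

12.20 years

Periodic rate i = 0.1338/12 = 0.01115.
n = ln(35500/7000) / ln(1+0.01115) = ln(5.07143) / 0.011088 = 146.4267 months
= 146.4267/12 years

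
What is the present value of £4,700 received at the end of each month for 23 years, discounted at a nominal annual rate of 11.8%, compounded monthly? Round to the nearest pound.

Periodic rate i = 0.118/12 = 0.00983333; n = 23 × 12 = 276 periods.
PV = PMT · [1 − (1+i)^(−n)] / i = 4700 · 94.865532 = 445,868.0026

£445,868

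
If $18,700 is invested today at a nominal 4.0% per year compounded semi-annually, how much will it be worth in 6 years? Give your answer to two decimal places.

i = 0.04/2 = 0.02 per half-year; n = 6·2 = 12.
FV = PV·(1+i)^n = 18,700 × 1.268242 = 23,716.1216

$23,716.12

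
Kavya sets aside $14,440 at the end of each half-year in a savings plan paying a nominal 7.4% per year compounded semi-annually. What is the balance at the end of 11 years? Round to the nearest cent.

$477,686.53

Periodic rate i = 0.074/2 = 0.037; n = 11 × 2 = 22 periods.
FV = 14440 × [(1+0.037)^22 − 1] / 0.037 = 14440 × 33.080785 = 477,686.5292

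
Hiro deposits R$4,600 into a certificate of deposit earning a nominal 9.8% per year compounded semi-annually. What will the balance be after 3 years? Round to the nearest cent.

R$6,129.30

i = 0.098/2 = 0.049 per half-year; n = 3·2 = 6.
FV = PV·(1+i)^n = 4,600 × 1.332456 = 6,129.2983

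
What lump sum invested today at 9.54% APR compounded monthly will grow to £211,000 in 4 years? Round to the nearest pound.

Periodic rate i = 0.0954/12 = 0.00795; n = 4 × 12 = 48 periods.
Discount factor = (1+0.00795)^(−48) = 0.683799; PV = 211,000 × 0.683799 = 144,281.6081

£144,282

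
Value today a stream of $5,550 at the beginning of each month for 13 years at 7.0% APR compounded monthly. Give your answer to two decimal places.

Periodic rate i = 0.07/12 = 0.00583333; n = 13 × 12 = 156 periods.
PV = PMT · [1 − (1+i)^(−n)] / i × (1+i) = 5550 · 102.838148 = 570,751.7220
(Beginning-of-period payments → annuity-due factor ×(1+i).)

$570,751.72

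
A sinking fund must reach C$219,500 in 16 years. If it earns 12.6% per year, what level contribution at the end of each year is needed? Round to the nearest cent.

FV-annuity factor = 45.059567; PMT = 219500 / 45.059567 = 4,871.3296

C$4,871.33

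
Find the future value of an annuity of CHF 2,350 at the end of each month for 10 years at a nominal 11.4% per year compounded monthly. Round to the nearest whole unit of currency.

i = 0.114/12 = 0.0095 per month; n = 10·12 = 120.
Accumulation factor s(120|0.0095) = 222.104061; FV = 2350 × 222.104061 = 521,944.5422

CHF 521,945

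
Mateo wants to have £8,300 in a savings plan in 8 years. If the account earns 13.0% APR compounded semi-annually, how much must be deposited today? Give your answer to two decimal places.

£3,030.29

i = 0.13/2 = 0.065 per half-year; n = 8·2 = 16.
PV = FV·(1+i)^(−n) = 8,300 × 0.365095 = 3,030.2912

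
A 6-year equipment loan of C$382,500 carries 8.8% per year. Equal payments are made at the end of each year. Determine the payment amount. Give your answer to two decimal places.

PMT = 382500 / ( [1 − (1+0.088)^(−6)] / 0.088 ) = 382500 / 4.512794 = 84,759.0151

C$84,759.02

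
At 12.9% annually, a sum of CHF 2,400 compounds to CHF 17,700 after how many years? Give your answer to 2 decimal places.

(1+i)^n = 17700/2400 = 7.37500, so n = ln 7.37500 / ln 1.129 = 16.4680 years

16.47 years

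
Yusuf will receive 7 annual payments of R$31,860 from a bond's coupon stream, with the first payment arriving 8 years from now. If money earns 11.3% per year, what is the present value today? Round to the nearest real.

R$70,276

PV at t=7 (ordinary 7-year annuity): 31860 × a(7|0.113) = 31860 × 4.666870 = 148,686.4827
PV₀ = 148,686.4827 / (1+0.113)^7 = 148,686.4827 / 2.115759 = 70,275.7255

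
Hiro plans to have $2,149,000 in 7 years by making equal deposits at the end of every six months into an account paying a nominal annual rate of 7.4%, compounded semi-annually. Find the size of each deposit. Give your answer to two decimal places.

$119,921.95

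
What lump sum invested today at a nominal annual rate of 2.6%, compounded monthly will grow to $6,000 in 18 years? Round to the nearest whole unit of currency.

$3,759

i = 0.026/12 = 0.00216667 per month; n = 18·12 = 216.
Discount factor = (1+0.00216667)^(−216) = 0.626571; PV = 6,000 × 0.626571 = 3,759.4239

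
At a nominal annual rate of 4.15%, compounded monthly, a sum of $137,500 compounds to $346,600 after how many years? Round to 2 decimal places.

22.32 years

Periodic rate i = 0.0415/12 = 0.00345833.
n = ln(346600/137500) / ln(1+0.00345833) = ln(2.52073) / 0.003452 = 267.8010 months
= 267.8010/12 years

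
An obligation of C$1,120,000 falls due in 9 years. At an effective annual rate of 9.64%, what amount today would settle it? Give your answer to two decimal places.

C$489,211.64

PV = 1,120,000 / (1 + 0.0964)^9 = 1,120,000 / 2.289398 = 489,211.6389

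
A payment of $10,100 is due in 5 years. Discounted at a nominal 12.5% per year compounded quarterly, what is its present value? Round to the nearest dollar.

With 4 periods per year: i = 0.03125, n = 20.
PV = FV·(1+i)^(−n) = 10,100 × 0.540407 = 5,458.1082

$5,458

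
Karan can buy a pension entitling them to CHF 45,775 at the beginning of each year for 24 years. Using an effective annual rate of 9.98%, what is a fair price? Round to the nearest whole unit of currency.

PV = 45775 × [1 − (1+0.0998)^(−24)] / 0.0998 × (1+i) = 45775 × 9.896331 = 453,004.5378
(annuity-due: payments at period start, so ×(1+i).)

CHF 453,005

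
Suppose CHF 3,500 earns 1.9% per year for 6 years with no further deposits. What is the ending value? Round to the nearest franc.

CHF 3,918

3,500 × (1+0.019)^6 = 3,500 × 1.119554 = 3,918.4395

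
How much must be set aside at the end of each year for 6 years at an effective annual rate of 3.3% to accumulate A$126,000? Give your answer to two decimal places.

FV-annuity factor = 6.517326; PMT = 126000 / 6.517326 = 19,333.0817

A$19,333.08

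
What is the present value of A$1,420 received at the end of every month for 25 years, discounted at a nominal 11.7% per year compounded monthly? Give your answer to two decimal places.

With 12 periods per year: i = 0.00975, n = 300.
PV = 1420 × [1 − (1+0.00975)^(−300)] / 0.00975 = 1420 × 96.981498 = 137,713.7278

A$137,713.73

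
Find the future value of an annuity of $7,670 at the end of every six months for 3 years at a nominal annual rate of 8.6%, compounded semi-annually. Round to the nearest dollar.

i = 0.086/2 = 0.043 per half-year; n = 3·2 = 6.
FV = PMT · [(1+i)^n − 1] / i = 7670 · 6.683193 = 51,260.0923

$51,260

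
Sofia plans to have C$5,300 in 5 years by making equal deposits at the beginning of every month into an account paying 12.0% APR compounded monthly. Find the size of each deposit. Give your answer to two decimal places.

Periodic rate i = 0.12/12 = 0.01; n = 5 × 12 = 60 periods.
PMT = 5300 / ( [(1+0.01)^60 − 1] / 0.01 × (1+i) ) = 5300 / 82.486367 = 64.2530

C$64.25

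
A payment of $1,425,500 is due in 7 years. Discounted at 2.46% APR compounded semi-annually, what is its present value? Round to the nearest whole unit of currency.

$1,201,262

With 2 periods per year: i = 0.0123, n = 14.
PV = FV·(1+i)^(−n) = 1,425,500 × 0.842696 = 1,201,262.4611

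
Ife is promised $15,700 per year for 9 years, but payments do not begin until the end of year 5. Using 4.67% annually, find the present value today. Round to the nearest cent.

Value one period before first payment (t=4): 15700 × [1 − (1+0.0467)^(−9)] / 0.0467 = 15700 × 7.213448 = 113,251.1280
Discount back 4 years: 113,251.1280 × (1+0.0467)^(−4) = 113,251.1280 × 0.833127 = 94,352.5495

$94,352.55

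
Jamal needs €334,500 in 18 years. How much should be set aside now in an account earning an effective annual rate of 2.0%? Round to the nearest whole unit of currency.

Discount factor = (1+0.02)^(−18) = 0.700159; PV = 334,500 × 0.700159 = 234,203.3109

€234,203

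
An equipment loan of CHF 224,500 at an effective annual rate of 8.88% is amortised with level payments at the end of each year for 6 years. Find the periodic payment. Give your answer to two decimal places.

Annuity-PV factor = 4.502014; PMT = 224500 / 4.502014 = 49,866.5755

CHF 49,866.58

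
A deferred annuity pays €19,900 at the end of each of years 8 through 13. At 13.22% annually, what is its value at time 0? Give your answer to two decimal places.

€33,153.48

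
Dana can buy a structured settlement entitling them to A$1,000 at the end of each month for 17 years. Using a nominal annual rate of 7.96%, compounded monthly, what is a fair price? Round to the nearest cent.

A$111,622.72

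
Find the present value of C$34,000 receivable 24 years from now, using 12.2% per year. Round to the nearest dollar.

PV = 34,000 / (1 + 0.122)^24 = 34,000 / 15.842677 = 2,146.1020

C$2,146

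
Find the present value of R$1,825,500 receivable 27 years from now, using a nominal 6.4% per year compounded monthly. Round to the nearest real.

R$325,773

With 12 periods per year: i = 0.00533333, n = 324.
PV = 1,825,500 / (1 + 0.00533333)^324 = 1,825,500 / 5.603595 = 325,773.0204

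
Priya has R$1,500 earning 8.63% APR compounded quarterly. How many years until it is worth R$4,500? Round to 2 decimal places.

12.87 years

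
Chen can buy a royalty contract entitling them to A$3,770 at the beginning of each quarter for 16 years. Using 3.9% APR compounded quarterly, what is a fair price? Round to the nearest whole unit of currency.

Periodic rate i = 0.039/4 = 0.00975; n = 16 × 4 = 64 periods.
PV = PMT · [1 − (1+i)^(−n)] / i × (1+i) = 3770 · 47.906808 = 180,608.6680
Payments are at the start of each period, so multiply by (1+i).

A$180,609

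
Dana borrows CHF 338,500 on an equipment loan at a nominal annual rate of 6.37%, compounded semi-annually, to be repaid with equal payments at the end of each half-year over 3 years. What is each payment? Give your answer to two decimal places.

CHF 62,869.93

Periodic rate i = 0.0637/2 = 0.03185; n = 3 × 2 = 6 periods.
PMT = 338500 / ( [1 − (1+0.03185)^(−6)] / 0.03185 ) = 338500 / 5.384132 = 62,869.9338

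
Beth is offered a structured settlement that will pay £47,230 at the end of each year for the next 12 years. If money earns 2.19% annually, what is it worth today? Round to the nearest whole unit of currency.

PV = 47230 × [1 − (1+0.0219)^(−12)] / 0.0219 = 47230 × 10.452987 = 493,694.5554

£493,695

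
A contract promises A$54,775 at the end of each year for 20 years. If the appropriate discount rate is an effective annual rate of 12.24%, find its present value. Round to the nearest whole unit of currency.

A$403,061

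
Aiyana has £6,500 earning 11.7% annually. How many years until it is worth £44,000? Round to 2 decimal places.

17.28 years

n = ln(44000/6500) / ln(1+0.117) = ln(6.76923) / 0.110647 = 17.2838 years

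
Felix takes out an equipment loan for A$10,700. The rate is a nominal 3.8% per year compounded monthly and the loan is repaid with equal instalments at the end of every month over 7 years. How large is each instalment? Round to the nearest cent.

A$145.27

With 12 periods per year: i = 0.00316667, n = 84.
Annuity-PV factor = 73.654322; PMT = 10700 / 73.654322 = 145.2732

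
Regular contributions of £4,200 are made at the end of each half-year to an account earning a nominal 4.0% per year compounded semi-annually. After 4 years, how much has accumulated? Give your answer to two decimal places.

i = 0.04/2 = 0.02 per half-year; n = 4·2 = 8.
Accumulation factor s(8|0.02) = 8.582969; FV = 4200 × 8.582969 = 36,048.4700

£36,048.47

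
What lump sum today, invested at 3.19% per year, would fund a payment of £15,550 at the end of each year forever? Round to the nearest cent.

£487,460.82

PV = PMT / i = 15550 / 0.0319 = 487,460.8150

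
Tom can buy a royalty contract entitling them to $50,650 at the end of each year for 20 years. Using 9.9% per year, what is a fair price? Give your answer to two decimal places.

$434,171.69

Annuity factor a(20|0.099) = 8.571998; PV = 50650 × 8.571998 = 434,171.6926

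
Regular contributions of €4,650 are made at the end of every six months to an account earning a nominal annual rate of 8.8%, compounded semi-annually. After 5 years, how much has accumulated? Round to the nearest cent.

With 2 periods per year: i = 0.044, n = 10.
FV = 4650 × [(1+0.044)^10 − 1] / 0.044 = 4650 × 12.231189 = 56,875.0274

€56,875.03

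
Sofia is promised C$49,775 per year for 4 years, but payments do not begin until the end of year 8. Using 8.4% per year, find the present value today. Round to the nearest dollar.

C$92,909

PV at t=7 (ordinary 4-year annuity): 49775 × a(4|0.084) = 49775 × 3.282850 = 163,403.8548
Discount back 7 years: 163,403.8548 × (1+0.084)^(−7) = 163,403.8548 × 0.568585 = 92,908.9008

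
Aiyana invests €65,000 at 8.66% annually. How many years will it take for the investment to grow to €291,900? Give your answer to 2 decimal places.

n = ln(291900/65000) / ln(1+0.0866) = ln(4.49077) / 0.083054 = 18.0850 years

18.09 years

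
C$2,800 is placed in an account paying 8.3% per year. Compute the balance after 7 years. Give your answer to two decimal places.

2,800 × (1+0.083)^7 = 2,800 × 1.747428 = 4,892.7973

C$4,892.80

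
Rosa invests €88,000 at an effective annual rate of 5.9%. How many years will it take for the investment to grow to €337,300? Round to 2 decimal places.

(1+i)^n = 337300/88000 = 3.83295, so n = ln 3.83295 / ln 1.059 = 23.4389 years

23.44 years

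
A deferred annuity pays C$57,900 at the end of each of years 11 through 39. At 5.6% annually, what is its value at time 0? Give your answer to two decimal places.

Value one period before first payment (t=10): 57900 × [1 − (1+0.056)^(−29)] / 0.056 = 57900 × 14.179595 = 820,998.5445
PV₀ = 820,998.5445 / (1+0.056)^10 = 820,998.5445 / 1.724405 = 476,105.5074

C$476,105.51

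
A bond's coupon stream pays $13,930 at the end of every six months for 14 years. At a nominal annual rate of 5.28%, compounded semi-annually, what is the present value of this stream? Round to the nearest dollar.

$273,273

Periodic rate i = 0.0528/2 = 0.0264; n = 14 × 2 = 28 periods.
Annuity factor a(28|0.0264) = 19.617557; PV = 13930 × 19.617557 = 273,272.5623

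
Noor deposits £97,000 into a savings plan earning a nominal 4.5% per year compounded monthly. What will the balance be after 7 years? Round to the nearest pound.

Periodic rate i = 0.045/12 = 0.00375; n = 7 × 12 = 84 periods.
FV = 97,000 × (1 + 0.00375)^84 = 132,836.8689

£132,837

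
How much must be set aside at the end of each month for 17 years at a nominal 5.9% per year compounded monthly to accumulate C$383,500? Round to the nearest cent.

C$1,096.40

i = 0.059/12 = 0.00491667 per month; n = 17·12 = 204.
PMT = 383500 / ( [(1+0.00491667)^204 − 1] / 0.00491667 ) = 383500 / 349.780977 = 1,096.4004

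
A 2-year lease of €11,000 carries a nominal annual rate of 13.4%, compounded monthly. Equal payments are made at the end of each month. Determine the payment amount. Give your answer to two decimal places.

Periodic rate i = 0.134/12 = 0.0111667; n = 2 × 12 = 24 periods.
Annuity-PV factor = 20.951218; PMT = 11000 / 20.951218 = 525.0291

€525.03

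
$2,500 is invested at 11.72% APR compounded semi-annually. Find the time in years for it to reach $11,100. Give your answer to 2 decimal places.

13.09 years

Periodic rate i = 0.1172/2 = 0.0586.
n = ln(11100/2500) / ln(1+0.0586) = ln(4.44000) / 0.056947 = 26.1760 half-years
= 26.1760/2 years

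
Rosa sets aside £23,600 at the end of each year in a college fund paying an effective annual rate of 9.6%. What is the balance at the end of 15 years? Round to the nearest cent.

£726,463.97

FV = PMT · [(1+i)^n − 1] / i = 23600 · 30.782372 = 726,463.9721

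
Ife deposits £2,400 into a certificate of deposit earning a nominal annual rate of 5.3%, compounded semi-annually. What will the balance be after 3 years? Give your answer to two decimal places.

£2,807.79

i = 0.053/2 = 0.0265 per half-year; n = 3·2 = 6.
FV = PV·(1+i)^n = 2,400 × 1.169913 = 2,807.7922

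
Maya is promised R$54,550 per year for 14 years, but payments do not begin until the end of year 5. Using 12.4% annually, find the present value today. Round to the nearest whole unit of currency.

R$221,967

PV at t=4 (ordinary 14-year annuity): 54550 × a(14|0.124) = 54550 × 6.494696 = 354,285.6542
PV₀ = 354,285.6542 / (1+0.124)^4 = 354,285.6542 / 1.596119 = 221,966.9539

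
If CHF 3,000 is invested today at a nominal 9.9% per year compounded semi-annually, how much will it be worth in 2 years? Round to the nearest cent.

With 2 periods per year: i = 0.0495, n = 4.
FV = PV·(1+i)^n = 3,000 × 1.213193 = 3,639.5780

CHF 3,639.58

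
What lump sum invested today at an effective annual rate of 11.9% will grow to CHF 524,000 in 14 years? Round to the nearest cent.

PV = 524,000 / (1 + 0.119)^14 = 524,000 / 4.826377 = 108,570.0594

CHF 108,570.06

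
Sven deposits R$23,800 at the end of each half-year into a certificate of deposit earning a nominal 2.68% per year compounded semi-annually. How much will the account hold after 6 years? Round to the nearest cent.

R$307,617.86

Periodic rate i = 0.0268/2 = 0.0134; n = 6 × 2 = 12 periods.
FV = 23800 × [(1+0.0134)^12 − 1] / 0.0134 = 23800 × 12.925120 = 307,617.8598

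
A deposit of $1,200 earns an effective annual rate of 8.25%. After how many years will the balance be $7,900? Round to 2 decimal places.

23.77 years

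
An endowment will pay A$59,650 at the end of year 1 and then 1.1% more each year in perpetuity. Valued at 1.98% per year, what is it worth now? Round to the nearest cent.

PV = PMT / (i − g) = 59650 / (0.0198 − 0.011) = 59650 / 0.008800 = 6,778,409.0909

A$6,778,409.09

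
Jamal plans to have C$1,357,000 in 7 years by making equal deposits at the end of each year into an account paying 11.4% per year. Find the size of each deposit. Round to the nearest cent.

C$137,009.84

PMT = 1.357e+06 / ( [(1+0.114)^7 − 1] / 0.114 ) = 1.357e+06 / 9.904398 = 137,009.8438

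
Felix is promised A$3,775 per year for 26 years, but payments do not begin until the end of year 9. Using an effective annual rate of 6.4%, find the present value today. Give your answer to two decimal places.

A$28,752.21

PV at t=8 (ordinary 26-year annuity): 3775 × a(26|0.064) = 3775 × 12.510863 = 47,228.5082
PV₀ = 47,228.5082 / (1+0.064)^8 = 47,228.5082 / 1.642605 = 28,752.2082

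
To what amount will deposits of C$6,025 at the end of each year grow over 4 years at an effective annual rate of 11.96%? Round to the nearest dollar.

FV = PMT · [(1+i)^n − 1] / i = 6025 · 4.776527 = 28,778.5777

C$28,779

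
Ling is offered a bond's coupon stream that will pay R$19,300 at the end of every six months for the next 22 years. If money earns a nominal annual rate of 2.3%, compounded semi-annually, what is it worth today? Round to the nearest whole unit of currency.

R$663,508

i = 0.023/2 = 0.0115 per half-year; n = 22·2 = 44.
PV = 19300 × [1 − (1+0.0115)^(−44)] / 0.0115 = 19300 × 34.378635 = 663,507.6546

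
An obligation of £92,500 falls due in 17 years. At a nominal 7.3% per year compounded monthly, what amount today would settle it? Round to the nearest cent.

With 12 periods per year: i = 0.00608333, n = 204.
PV = 92,500 / (1 + 0.00608333)^204 = 92,500 / 3.446091 = 26,842.0078

£26,842.01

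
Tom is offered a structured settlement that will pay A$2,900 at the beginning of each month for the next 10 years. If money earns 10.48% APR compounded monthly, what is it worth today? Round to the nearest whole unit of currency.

A$216,975

Periodic rate i = 0.1048/12 = 0.00873333; n = 10 × 12 = 120 periods.
PV = 2900 × [1 − (1+0.00873333)^(−120)] / 0.00873333 × (1+i) = 2900 × 74.819065 = 216,975.2888
(Beginning-of-period payments → annuity-due factor ×(1+i).)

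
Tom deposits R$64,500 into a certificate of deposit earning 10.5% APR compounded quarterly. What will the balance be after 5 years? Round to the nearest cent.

With 4 periods per year: i = 0.02625, n = 20.
FV = PV·(1+i)^n = 64,500 × 1.679049 = 108,298.6685

R$108,298.67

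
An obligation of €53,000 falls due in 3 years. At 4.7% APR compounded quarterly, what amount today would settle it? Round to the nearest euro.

With 4 periods per year: i = 0.01175, n = 12.
PV = 53,000 / (1 + 0.01175)^12 = 53,000 / 1.150479 = 46,067.7830

€46,068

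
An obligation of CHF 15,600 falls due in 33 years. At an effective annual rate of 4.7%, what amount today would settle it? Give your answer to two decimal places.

CHF 3,426.76

Discount factor = (1+0.047)^(−33) = 0.219664; PV = 15,600 × 0.219664 = 3,426.7633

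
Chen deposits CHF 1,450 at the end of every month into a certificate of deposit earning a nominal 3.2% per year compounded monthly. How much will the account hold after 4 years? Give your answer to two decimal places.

Periodic rate i = 0.032/12 = 0.00266667; n = 4 × 12 = 48 periods.
FV = 1450 × [(1+0.00266667)^48 − 1] / 0.00266667 = 1450 × 51.134772 = 74,145.4192

CHF 74,145.42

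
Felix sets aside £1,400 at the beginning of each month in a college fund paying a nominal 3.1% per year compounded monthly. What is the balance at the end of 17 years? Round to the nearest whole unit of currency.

£376,364

With 12 periods per year: i = 0.00258333, n = 204.
FV = 1400 × [(1+0.00258333)^204 − 1] / 0.00258333 × (1+i) = 1400 × 268.831728 = 376,364.4196
Payments are at the start of each period, so multiply by (1+i).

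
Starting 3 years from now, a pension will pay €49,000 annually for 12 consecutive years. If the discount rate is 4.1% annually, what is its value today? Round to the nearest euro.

€421,906

Value one period before first payment (t=2): 49000 × [1 − (1+0.041)^(−12)] / 0.041 = 49000 × 9.330854 = 457,211.8266
PV₀ = 457,211.8266 / (1+0.041)^2 = 457,211.8266 / 1.083681 = 421,906.2867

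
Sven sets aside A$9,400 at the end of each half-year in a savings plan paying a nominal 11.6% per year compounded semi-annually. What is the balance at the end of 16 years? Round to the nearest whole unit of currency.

A$822,489

With 2 periods per year: i = 0.058, n = 32.
Accumulation factor s(32|0.058) = 87.498814; FV = 9400 × 87.498814 = 822,488.8555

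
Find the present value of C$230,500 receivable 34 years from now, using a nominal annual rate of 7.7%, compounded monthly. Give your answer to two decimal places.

C$16,955.88

With 12 periods per year: i = 0.00641667, n = 408.
PV = 230,500 / (1 + 0.00641667)^408 = 230,500 / 13.594106 = 16,955.8774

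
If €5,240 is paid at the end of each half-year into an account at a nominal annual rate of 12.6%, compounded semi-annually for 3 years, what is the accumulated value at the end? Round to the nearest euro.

Periodic rate i = 0.126/2 = 0.063; n = 3 × 2 = 6 periods.
FV = PMT · [(1+i)^n − 1] / i = 5240 · 7.028226 = 36,827.9054

€36,828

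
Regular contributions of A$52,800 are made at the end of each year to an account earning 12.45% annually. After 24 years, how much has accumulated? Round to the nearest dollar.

FV = 52800 × [(1+0.1245)^24 − 1] / 0.1245 = 52800 × 126.200373 = 6,663,379.6854

A$6,663,380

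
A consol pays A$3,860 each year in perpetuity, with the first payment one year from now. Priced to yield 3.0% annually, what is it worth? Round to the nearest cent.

A$128,666.67

PV = PMT / i = 3860 / 0.03 = 128,666.6667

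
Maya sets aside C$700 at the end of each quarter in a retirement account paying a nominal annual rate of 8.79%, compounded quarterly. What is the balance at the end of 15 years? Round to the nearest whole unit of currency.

i = 0.0879/4 = 0.021975 per quarter; n = 15·4 = 60.
Accumulation factor s(60|0.021975) = 122.176126; FV = 700 × 122.176126 = 85,523.2883

C$85,523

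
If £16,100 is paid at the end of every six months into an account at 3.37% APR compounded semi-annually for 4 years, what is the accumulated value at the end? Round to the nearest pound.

£136,657

Periodic rate i = 0.0337/2 = 0.01685; n = 4 × 2 = 8 periods.
FV = 16100 × [(1+0.01685)^8 − 1] / 0.01685 = 16100 × 8.488039 = 136,657.4295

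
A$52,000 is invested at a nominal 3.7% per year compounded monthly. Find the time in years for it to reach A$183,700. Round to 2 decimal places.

Periodic rate i = 0.037/12 = 0.00308333.
n = ln(183700/52000) / ln(1+0.00308333) = ln(3.53269) / 0.003079 = 409.9476 months
= 409.9476/12 years

34.16 years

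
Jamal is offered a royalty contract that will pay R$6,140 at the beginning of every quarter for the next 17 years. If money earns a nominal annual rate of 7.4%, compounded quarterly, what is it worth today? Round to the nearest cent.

With 4 periods per year: i = 0.0185, n = 68.
PV = PMT · [1 − (1+i)^(−n)] / i × (1+i) = 6140 · 39.225580 = 240,845.0636
(Beginning-of-period payments → annuity-due factor ×(1+i).)

R$240,845.06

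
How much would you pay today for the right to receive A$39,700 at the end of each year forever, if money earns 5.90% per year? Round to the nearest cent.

A$672,881.36

PV = PMT / i = 39700 / 0.059 = 672,881.3559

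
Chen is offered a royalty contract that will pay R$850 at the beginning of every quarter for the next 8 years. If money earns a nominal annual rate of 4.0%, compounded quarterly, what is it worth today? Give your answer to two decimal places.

R$23,410.94

Periodic rate i = 0.04/4 = 0.01; n = 8 × 4 = 32 periods.
PV = 850 × [1 − (1+0.01)^(−32)] / 0.01 × (1+i) = 850 × 27.542285 = 23,410.9426
Payments are at the start of each period, so multiply by (1+i).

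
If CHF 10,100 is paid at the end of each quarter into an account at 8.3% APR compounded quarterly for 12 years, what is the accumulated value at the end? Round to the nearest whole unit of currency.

With 4 periods per year: i = 0.02075, n = 48.
Accumulation factor s(48|0.02075) = 80.962624; FV = 10100 × 80.962624 = 817,722.5002

CHF 817,723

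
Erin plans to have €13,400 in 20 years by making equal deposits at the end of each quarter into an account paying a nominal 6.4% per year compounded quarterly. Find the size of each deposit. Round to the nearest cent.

i = 0.064/4 = 0.016 per quarter; n = 20·4 = 80.
PMT = 13400 / ( [(1+0.016)^80 − 1] / 0.016 ) = 13400 / 160.023895 = 83.7375

€83.74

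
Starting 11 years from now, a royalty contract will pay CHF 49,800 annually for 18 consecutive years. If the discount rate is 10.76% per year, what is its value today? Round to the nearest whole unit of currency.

CHF 140,100

Value one period before first payment (t=10): 49800 × [1 − (1+0.1076)^(−18)] / 0.1076 = 49800 × 7.816972 = 389,285.2113
PV₀ = 389,285.2113 / (1+0.1076)^10 = 389,285.2113 / 2.778622 = 140,100.0966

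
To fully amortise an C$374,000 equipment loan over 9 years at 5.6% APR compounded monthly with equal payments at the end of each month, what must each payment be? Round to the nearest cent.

C$4,416.53

Periodic rate i = 0.056/12 = 0.00466667; n = 9 × 12 = 108 periods.
Annuity-PV factor = 84.681851; PMT = 374000 / 84.681851 = 4,416.5308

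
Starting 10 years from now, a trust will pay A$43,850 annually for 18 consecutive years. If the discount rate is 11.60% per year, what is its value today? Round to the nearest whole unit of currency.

A$121,253

PV at t=9 (ordinary 18-year annuity): 43850 × a(18|0.116) = 43850 × 7.425088 = 325,590.1088
Discount back 9 years: 325,590.1088 × (1+0.116)^(−9) = 325,590.1088 × 0.372411 = 121,253.2677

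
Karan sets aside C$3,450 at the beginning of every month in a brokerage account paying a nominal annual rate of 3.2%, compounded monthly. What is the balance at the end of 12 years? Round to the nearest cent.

With 12 periods per year: i = 0.00266667, n = 144.
FV = PMT · [(1+i)^n − 1] / i × (1+i) = 3450 · 175.740624 = 606,305.1528
(annuity-due: payments at period start, so ×(1+i).)

C$606,305.15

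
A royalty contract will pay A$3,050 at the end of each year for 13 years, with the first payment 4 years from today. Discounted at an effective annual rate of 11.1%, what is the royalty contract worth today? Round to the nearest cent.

A$14,937.31

PV at t=3 (ordinary 13-year annuity): 3050 × a(13|0.111) = 3050 × 6.716061 = 20,483.9853
Discount back 3 years: 20,483.9853 × (1+0.111)^(−3) = 20,483.9853 × 0.729219 = 14,937.3060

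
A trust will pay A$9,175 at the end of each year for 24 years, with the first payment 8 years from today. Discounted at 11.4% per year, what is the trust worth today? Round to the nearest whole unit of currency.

PV at t=7 (ordinary 24-year annuity): 9175 × a(24|0.114) = 9175 × 8.114498 = 74,450.5213
Discount back 7 years: 74,450.5213 × (1+0.114)^(−7) = 74,450.5213 × 0.469682 = 34,968.0494

A$34,968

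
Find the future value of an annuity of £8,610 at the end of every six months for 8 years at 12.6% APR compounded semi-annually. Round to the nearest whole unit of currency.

i = 0.126/2 = 0.063 per half-year; n = 8·2 = 16.
FV = PMT · [(1+i)^n − 1] / i = 8610 · 26.315251 = 226,574.3097

£226,574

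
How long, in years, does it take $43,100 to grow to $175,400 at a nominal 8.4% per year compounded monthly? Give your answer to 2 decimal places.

16.77 years

Periodic rate i = 0.084/12 = 0.007.
(1+i)^n = 175400/43100 = 4.06961, so n = ln 4.06961 / ln 1.007 = 201.2075 months
= 201.2075/12 years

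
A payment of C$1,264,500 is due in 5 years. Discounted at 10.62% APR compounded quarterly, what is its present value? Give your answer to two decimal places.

C$748,715.26

With 4 periods per year: i = 0.02655, n = 20.
PV = 1,264,500 / (1 + 0.02655)^20 = 1,264,500 / 1.688893 = 748,715.2639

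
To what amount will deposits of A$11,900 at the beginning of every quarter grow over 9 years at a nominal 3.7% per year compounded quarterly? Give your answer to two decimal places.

Periodic rate i = 0.037/4 = 0.00925; n = 9 × 4 = 36 periods.
FV = PMT · [(1+i)^n − 1] / i × (1+i) = 11900 · 42.880947 = 510,283.2745
(annuity-due: payments at period start, so ×(1+i).)

A$510,283.27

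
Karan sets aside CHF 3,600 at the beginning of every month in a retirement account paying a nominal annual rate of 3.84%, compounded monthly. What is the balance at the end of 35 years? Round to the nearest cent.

CHF 3,189,571.73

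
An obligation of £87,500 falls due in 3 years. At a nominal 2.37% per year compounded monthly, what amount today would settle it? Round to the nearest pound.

i = 0.0237/12 = 0.001975 per month; n = 3·12 = 36.
Discount factor = (1+0.001975)^(−36) = 0.931434; PV = 87,500 × 0.931434 = 81,500.4802

£81,500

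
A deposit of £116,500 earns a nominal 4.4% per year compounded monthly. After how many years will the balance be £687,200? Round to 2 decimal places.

40.41 years

Periodic rate i = 0.044/12 = 0.00366667.
n = ln(687200/116500) / ln(1+0.00366667) = ln(5.89871) / 0.003660 = 484.9052 months
= 484.9052/12 years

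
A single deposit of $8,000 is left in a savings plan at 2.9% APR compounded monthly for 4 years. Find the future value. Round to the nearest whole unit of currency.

With 12 periods per year: i = 0.00241667, n = 48.
FV = PV·(1+i)^n = 8,000 × 1.122839 = 8,982.7098

$8,983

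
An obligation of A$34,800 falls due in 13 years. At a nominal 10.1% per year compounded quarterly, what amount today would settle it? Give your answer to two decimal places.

Periodic rate i = 0.101/4 = 0.02525; n = 13 × 4 = 52 periods.
PV = 34,800 / (1 + 0.02525)^52 = 34,800 / 3.657198 = 9,515.4820

A$9,515.48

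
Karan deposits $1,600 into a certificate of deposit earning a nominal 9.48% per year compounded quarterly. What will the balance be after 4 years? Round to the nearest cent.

i = 0.0948/4 = 0.0237 per quarter; n = 4·4 = 16.
FV = PV·(1+i)^n = 1,600 × 1.454666 = 2,327.4654

$2,327.47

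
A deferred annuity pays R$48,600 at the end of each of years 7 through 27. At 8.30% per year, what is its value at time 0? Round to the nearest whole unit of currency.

R$294,888

Value one period before first payment (t=6): 48600 × [1 − (1+0.083)^(−21)] / 0.083 = 48600 × 9.790191 = 475,803.2724
Discount back 6 years: 475,803.2724 × (1+0.083)^(−6) = 475,803.2724 × 0.619768 = 294,887.7182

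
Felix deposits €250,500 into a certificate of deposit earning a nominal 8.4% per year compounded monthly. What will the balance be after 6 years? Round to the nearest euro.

i = 0.084/12 = 0.007 per month; n = 6·12 = 72.
FV = 250,500 × (1 + 0.007)^72 = 413,932.5797

€413,933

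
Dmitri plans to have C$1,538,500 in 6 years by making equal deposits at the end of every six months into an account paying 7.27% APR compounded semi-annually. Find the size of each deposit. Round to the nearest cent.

i = 0.0727/2 = 0.03635 per half-year; n = 6·2 = 12.
FV-annuity factor = 14.715009; PMT = 1.5385e+06 / 14.715009 = 104,553.1124

C$104,553.11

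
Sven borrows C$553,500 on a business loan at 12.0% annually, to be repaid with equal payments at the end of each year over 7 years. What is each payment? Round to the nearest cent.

C$121,281.67

Annuity-PV factor = 4.563757; PMT = 553500 / 4.563757 = 121,281.6668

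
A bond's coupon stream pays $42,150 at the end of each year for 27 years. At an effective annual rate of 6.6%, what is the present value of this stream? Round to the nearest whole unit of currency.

PV = PMT · [1 − (1+i)^(−n)] / i = 42150 · 12.453704 = 524,923.6256

$524,924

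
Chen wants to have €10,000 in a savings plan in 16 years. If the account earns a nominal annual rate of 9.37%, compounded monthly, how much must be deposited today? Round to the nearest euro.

With 12 periods per year: i = 0.00780833, n = 192.
PV = 10,000 / (1 + 0.00780833)^192 = 10,000 / 4.452106 = 2,246.1282

€2,246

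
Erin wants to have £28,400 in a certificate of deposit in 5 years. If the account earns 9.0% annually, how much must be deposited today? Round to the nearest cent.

£18,458.05

Discount factor = (1+0.09)^(−5) = 0.649931; PV = 28,400 × 0.649931 = 18,458.0514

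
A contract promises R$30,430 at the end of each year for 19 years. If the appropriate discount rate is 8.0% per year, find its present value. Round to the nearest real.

PV = 30430 × [1 − (1+0.08)^(−19)] / 0.08 = 30430 × 9.603599 = 292,237.5237

R$292,238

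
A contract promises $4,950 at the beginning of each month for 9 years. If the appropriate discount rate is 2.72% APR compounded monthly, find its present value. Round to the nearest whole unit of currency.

$474,793

Periodic rate i = 0.0272/12 = 0.00226667; n = 9 × 12 = 108 periods.
Annuity factor a(108|0.00226667) × (1+i) = 95.917807; PV = 4950 × 95.917807 = 474,793.1443
(Beginning-of-period payments → annuity-due factor ×(1+i).)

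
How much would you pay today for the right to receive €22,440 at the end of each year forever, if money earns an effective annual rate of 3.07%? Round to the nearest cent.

€730,944.63

PV = PMT / i = 22440 / 0.0307 = 730,944.6254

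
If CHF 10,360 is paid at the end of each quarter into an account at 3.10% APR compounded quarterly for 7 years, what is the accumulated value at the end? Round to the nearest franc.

Periodic rate i = 0.031/4 = 0.00775; n = 7 × 4 = 28 periods.
FV = 10360 × [(1+0.00775)^28 − 1] / 0.00775 = 10360 × 31.136161 = 322,570.6267

CHF 322,571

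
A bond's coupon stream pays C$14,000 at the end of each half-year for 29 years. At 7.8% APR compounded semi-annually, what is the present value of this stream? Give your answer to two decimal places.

C$319,947.67

i = 0.078/2 = 0.039 per half-year; n = 29·2 = 58.
PV = PMT · [1 − (1+i)^(−n)] / i = 14000 · 22.853405 = 319,947.6733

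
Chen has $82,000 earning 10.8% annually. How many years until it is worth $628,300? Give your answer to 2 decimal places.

19.86 years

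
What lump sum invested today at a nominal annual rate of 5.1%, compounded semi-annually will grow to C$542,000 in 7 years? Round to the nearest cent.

Periodic rate i = 0.051/2 = 0.0255; n = 7 × 2 = 14 periods.
PV = FV·(1+i)^(−n) = 542,000 × 0.702912 = 380,978.0729

C$380,978.07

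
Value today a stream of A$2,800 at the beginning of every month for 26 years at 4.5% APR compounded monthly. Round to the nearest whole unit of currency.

i = 0.045/12 = 0.00375 per month; n = 26·12 = 312.
PV = PMT · [1 − (1+i)^(−n)] / i × (1+i) = 2800 · 184.409792 = 516,347.4171
(Beginning-of-period payments → annuity-due factor ×(1+i).)

A$516,347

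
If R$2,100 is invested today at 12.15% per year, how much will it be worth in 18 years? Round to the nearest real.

2,100 × (1+0.1215)^18 = 2,100 × 7.877474 = 16,542.6963

R$16,543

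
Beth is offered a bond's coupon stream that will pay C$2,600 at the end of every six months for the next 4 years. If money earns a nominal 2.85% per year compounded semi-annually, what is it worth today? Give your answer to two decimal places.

C$19,527.16

Periodic rate i = 0.0285/2 = 0.01425; n = 4 × 2 = 8 periods.
Annuity factor a(8|0.01425) = 7.510444; PV = 2600 × 7.510444 = 19,527.1551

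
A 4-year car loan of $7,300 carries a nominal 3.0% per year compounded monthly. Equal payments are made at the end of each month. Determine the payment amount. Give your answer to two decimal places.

With 12 periods per year: i = 0.0025, n = 48.
Annuity-PV factor = 45.178695; PMT = 7300 / 45.178695 = 161.5806

$161.58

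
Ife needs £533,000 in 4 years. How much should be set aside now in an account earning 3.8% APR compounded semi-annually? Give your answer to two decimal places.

With 2 periods per year: i = 0.019, n = 8.
PV = 533,000 / (1 + 0.019)^8 = 533,000 / 1.162501 = 458,494.0847

£458,494.08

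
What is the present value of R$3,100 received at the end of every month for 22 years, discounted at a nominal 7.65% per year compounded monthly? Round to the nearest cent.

With 12 periods per year: i = 0.006375, n = 264.
Annuity factor a(264|0.006375) = 127.559066; PV = 3100 × 127.559066 = 395,433.1060

R$395,433.11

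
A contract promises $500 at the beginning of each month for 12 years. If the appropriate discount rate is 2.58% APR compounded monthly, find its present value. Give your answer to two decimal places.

Periodic rate i = 0.0258/12 = 0.00215; n = 12 × 12 = 144 periods.
PV = 500 × [1 − (1+0.00215)^(−144)] / 0.00215 × (1+i) = 500 × 123.994254 = 61,997.1269
(Beginning-of-period payments → annuity-due factor ×(1+i).)

$61,997.13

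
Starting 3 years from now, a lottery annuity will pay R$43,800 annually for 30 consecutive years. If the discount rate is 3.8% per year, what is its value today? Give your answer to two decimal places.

R$720,341.20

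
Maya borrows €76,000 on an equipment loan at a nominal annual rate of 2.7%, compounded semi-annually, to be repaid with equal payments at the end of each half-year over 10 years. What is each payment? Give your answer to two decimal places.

€4,361.50

With 2 periods per year: i = 0.0135, n = 20.
PMT = 76000 / ( [1 − (1+0.0135)^(−20)] / 0.0135 ) = 76000 / 17.425215 = 4,361.4958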